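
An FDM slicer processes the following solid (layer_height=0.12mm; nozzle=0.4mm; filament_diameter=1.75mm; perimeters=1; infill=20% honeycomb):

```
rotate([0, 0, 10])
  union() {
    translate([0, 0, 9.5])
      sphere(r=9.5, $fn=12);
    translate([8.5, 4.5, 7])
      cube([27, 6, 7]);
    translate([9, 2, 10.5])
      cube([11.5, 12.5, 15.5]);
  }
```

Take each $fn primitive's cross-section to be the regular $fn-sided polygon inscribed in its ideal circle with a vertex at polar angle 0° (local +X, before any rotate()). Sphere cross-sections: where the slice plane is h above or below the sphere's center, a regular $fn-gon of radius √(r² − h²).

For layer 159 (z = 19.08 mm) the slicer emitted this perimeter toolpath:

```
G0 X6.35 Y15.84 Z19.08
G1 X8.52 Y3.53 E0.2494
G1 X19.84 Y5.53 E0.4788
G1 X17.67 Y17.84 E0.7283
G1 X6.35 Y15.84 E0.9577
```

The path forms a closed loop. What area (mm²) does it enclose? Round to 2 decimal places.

Apply the shoelace formula to the sequence of (X, Y) vertices; enclosed area = 143.69 mm².

143.69 mm²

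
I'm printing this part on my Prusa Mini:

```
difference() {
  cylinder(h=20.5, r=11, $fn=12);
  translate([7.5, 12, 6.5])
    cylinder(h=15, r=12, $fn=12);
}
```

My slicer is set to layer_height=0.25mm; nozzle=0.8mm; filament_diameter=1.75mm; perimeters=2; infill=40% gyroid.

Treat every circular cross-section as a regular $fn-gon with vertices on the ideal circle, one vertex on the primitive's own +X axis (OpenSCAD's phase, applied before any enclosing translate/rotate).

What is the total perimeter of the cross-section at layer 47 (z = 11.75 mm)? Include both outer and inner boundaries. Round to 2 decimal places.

At z = 11.75 mm: the r=11 cylinder contributes a regular 12-gon of circumradius 11 (perimeter = 2·12·11.000·sin(180°/12) = 68.33 mm); the r=12 cylinder at (7.5, 12) gives a regular 12-gon of circumradius 12 (constant along its height) (perimeter = 2·12·12.000·sin(180°/12) = 74.54 mm); Taking the first minus the rest: starting from the r=11 cylinder, the r=12 cylinder at (7.5, 12) partially overlaps it — only the 100.61 mm² overlap (of its 432.00 mm²) is removed, clipping the outline — boundary = 67.95 mm. Overall, the cross-section is a single solid region. Total boundary length (outer) = 67.95 mm.

67.95 mm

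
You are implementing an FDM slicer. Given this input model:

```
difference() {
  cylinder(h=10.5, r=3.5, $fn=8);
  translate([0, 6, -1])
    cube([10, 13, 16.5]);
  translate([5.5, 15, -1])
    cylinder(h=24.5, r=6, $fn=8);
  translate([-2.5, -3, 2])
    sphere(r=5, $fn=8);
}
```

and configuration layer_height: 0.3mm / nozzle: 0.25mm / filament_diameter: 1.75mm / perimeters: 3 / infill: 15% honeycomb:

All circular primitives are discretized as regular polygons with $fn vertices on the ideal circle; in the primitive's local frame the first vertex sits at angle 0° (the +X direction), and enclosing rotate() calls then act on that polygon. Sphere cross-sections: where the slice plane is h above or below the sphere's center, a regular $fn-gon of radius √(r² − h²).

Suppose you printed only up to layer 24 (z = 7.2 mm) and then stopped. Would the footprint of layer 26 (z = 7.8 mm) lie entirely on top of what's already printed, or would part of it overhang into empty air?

Compare the two slices. At z = 7.2: the r=3.5 cylinder gives a regular 8-gon of circumradius 3.5 (constant along its height) (area = (8/2)·3.500²·sin(360°/8) = 34.65 mm²); the 10×13 cube at (0, 6) contributes its full rectangle (area 130.00 mm²); the cylinder at (5.5, 15): section is a regular 8-gon, circumradius r=6 (area = (8/2)·6.000²·sin(360°/8) = 101.82 mm²); the sphere at (-2.5, -3) does not reach this height (|z−center|=5.200 > r=5); Subtracting the remaining from the first: starting from the r=3.5 cylinder (34.65 mm²), the 10×13 cube at (0, 6) misses the remaining region (no effect); the r=6 cylinder at (5.5, 15) misses the remaining region (no effect) — area = 34.65 mm². At z = 7.8: the r=3.5 cylinder contributes a regular 8-gon of circumradius 3.5 (area = (8/2)·3.500²·sin(360°/8) = 34.65 mm²); the cube at (0, 6) (footprint 10×13) is included at this height (area 130.00 mm²); the cylinder at (5.5, 15): section is a regular 8-gon, circumradius r=6 (area = (8/2)·6.000²·sin(360°/8) = 101.82 mm²); the sphere at (-2.5, -3) does not reach this height (|z−center|=5.800 > r=5); Taking the first minus the rest: starting from the r=3.5 cylinder (34.65 mm²), the 10×13 cube at (0, 6) misses the remaining region (no effect); the r=6 cylinder at (5.5, 15) misses the remaining region (no effect) — area = 34.65 mm². Checking containment: the cross-section at z = 7.8 is a subset of the cross-section at z = 7.2.

entirely on top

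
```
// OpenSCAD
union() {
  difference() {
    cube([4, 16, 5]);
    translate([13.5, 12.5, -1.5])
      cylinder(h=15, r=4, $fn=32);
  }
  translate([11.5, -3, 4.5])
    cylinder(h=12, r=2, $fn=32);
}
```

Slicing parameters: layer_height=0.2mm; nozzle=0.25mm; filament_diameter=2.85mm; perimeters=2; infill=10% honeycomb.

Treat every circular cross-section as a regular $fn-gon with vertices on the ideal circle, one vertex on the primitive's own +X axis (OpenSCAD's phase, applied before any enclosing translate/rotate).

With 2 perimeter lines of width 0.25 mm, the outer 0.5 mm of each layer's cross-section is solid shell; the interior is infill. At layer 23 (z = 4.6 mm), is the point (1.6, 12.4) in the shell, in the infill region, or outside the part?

At z = 4.6 mm: the cube is present — its section is the full 4×16 rectangle; the r=4 cylinder at (13.5, 12.5) contributes a regular 32-gon of circumradius 4; Subtracting the remaining from the first: starting from the 4×16 cube, the r=4 cylinder at (13.5, 12.5) misses the remaining region (no effect) — 1 connected region; the r=2 cylinder at (11.5, -3) gives a regular 32-gon of circumradius 2 (constant along its height); Taking the union: the 2 present regions are separate (no shared area or edge), so areas and boundary lengths simply add and each stays a separate island — 2 connected regions. Overall, the cross-section has 2 separate islands. The nearest boundary edge runs (0.00, 0.00)→(0.00, 16.00); distance from the point to it = 1.60 mm. (Shell/infill is judged within the island containing the point — the largest one.) The point is inside the cross-section and 1.60 mm from the nearest boundary — more than the 0.5 mm shell width (2 × 0.25), so it's in the infill interior.

infill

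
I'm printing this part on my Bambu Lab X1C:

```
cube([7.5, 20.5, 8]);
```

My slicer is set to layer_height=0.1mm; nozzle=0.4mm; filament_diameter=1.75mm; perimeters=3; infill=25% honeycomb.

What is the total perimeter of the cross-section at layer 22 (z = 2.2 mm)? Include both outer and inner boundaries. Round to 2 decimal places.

56.00 mm

At z = 2.2 mm: the cube (footprint 7.5×20.5) is included at this height (perimeter 56.00 mm). Overall, the cross-section is a single solid region. Total boundary length (outer) = 56.00 mm.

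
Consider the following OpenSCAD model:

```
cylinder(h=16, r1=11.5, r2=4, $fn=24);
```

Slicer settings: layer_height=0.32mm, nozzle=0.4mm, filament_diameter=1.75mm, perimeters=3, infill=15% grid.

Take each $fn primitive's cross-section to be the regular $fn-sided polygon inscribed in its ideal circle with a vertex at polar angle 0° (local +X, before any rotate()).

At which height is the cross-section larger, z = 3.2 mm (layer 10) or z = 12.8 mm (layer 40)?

layer 10 (z = 3.2 mm)

Layer 10 (z = 3.2): the cone contributes a regular 24-gon of circumradius 10.000 (interpolated between r1=11.5 and r2=4 at t=0.200) (area = (24/2)·10.000²·sin(360°/24) = 310.58 mm²). So its area = 310.58 mm². Layer 40 (z = 12.8): the cone contributes a regular 24-gon of circumradius 5.500 (interpolated between r1=11.5 and r2=4 at t=0.800) (area = (24/2)·5.500²·sin(360°/24) = 93.95 mm²). So its area = 93.95 mm². Layer 10 is larger (310.58 vs 93.95 mm²).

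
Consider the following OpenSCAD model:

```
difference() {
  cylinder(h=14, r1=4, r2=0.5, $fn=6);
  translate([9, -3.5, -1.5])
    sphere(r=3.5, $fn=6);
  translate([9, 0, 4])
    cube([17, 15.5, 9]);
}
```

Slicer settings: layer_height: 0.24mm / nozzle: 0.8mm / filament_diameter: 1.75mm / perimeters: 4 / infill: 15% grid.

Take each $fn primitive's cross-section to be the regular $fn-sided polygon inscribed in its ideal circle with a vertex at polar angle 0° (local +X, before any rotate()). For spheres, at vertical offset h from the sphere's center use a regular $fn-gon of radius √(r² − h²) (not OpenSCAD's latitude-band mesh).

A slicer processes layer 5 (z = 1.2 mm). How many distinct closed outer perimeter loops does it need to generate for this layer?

1

At z = 1.2 mm: the cone (r1=4→r2=0.5) has section circumradius 3.700 here — a regular 6-gon; the r=3.5 sphere at (9, -3.5) slices to a regular 6-gon of circumradius 2.227 (√(r²−h²) with h=2.7 from center); the cube at (9, 0) is absent (z outside [4, 13]); After the difference (first − rest): starting from the cone, the r=3.5 sphere at (9, -3.5) misses the remaining region (no effect) — 1 connected region. The result has 1 disconnected region.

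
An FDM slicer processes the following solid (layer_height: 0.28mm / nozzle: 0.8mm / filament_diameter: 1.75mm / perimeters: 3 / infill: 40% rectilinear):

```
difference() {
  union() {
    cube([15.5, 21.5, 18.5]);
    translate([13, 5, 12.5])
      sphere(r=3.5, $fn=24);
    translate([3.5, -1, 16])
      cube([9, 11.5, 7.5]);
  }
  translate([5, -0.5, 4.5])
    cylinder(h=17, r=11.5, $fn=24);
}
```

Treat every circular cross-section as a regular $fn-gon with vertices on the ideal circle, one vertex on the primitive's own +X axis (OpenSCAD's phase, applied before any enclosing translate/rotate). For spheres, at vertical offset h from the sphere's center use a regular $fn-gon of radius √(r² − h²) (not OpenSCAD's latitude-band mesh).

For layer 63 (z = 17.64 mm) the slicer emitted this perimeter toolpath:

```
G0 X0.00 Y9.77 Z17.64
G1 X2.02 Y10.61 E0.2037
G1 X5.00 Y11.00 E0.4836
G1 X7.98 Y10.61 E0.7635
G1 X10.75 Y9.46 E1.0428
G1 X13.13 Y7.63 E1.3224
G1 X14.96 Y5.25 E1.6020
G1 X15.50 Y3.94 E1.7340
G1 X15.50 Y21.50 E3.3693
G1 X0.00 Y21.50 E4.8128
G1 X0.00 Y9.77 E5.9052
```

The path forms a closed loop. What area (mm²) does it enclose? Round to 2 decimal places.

185.87 mm²

Apply the shoelace formula to the sequence of (X, Y) vertices; enclosed area = 185.87 mm².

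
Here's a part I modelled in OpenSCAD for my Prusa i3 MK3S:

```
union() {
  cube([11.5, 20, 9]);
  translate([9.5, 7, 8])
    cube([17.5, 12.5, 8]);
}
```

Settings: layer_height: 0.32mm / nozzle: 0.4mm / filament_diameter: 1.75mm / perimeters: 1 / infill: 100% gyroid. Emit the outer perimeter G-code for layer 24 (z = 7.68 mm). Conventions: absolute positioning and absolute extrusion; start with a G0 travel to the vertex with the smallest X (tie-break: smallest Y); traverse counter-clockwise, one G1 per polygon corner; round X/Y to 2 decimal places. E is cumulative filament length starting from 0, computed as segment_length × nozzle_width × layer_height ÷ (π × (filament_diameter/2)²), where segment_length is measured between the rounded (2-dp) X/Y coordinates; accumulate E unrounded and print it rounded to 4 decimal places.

G0 X0.00 Y0.00 Z7.68
G1 X11.50 Y0.00 E0.6120
G1 X11.50 Y20.00 E1.6763
G1 X0.00 Y20.00 E2.2883
G1 X0.00 Y0.00 E3.3526

At z = 7.68 mm: the cube is present — its section is the full 11.5×20 rectangle; the cube at (9.5, 7) is not intersected at this z (z outside [8, 16]); Combining (union): only the 11.5×20 cube is present, so the union is just that shape — 1 connected region. The outline is a single polygon with 4 vertices. Extrusion per mm of travel: 0.4 × 0.32 / (π × 0.875²) = 0.053216. Accumulating E over each segment gives final E = 3.3526.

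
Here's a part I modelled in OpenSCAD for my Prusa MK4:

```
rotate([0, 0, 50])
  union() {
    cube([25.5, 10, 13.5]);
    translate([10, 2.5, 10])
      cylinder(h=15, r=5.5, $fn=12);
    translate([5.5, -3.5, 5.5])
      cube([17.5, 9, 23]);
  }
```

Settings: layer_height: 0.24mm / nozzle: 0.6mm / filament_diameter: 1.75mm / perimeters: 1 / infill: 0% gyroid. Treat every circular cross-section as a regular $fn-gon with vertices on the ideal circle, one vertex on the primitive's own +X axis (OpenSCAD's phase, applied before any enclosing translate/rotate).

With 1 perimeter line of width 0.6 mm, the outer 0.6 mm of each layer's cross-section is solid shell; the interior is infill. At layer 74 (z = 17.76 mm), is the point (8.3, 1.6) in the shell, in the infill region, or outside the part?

At z = 17.76 mm: the cube is not intersected at this z (z outside [0, 13.5]); the cylinder at (10, 2.5): section is a regular 12-gon, circumradius r=5.5; the cube at (5.5, -3.5) (footprint 17.5×9) is included at this height; Merging all regions: the regions partially overlap (shared area 72.37 mm²), so overlapping operands fuse into one piece — 1 connected region; (whole slice rotated 50° about Z — lengths, areas and connectivity unchanged). Overall, the cross-section is a single solid region. Undo the 50° rotation: the query point maps to (6.561, -5.330) in the un-rotated model frame. The nearest boundary edge runs (23.00, -3.50)→(5.50, -3.50); distance from the point to it = 1.83 mm. The point is not inside any of the regions above, so it lies outside the cross-section (1.83 mm from the nearest boundary).

outside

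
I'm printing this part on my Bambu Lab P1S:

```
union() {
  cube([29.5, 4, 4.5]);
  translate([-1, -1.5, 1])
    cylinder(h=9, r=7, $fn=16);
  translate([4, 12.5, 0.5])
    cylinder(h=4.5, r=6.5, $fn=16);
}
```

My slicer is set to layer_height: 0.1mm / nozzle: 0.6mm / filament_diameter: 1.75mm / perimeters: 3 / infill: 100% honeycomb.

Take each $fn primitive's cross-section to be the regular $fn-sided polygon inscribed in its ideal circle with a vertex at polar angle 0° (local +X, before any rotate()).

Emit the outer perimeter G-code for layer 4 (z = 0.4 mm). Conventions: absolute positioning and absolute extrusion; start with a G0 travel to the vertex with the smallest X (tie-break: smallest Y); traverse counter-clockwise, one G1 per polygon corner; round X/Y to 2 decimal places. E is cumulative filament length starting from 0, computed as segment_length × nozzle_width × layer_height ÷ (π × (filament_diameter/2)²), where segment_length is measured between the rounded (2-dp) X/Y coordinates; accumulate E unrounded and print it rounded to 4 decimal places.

At z = 0.4 mm: the cube is present — its section is the full 29.5×4 rectangle; the cylinder at (-1, -1.5) is not intersected at this z (z outside [1, 10]); the cylinder at (4, 12.5) is absent (z outside [0.5, 5]); Merging all regions: only the 29.5×4 cube is present, so the union is just that shape — 1 connected region. The outline is a single polygon with 4 vertices. Extrusion per mm of travel: 0.6 × 0.1 / (π × 0.875²) = 0.024945. Accumulating E over each segment gives final E = 1.6713.

G0 X0.00 Y0.00 Z0.40
G1 X29.50 Y0.00 E0.7359
G1 X29.50 Y4.00 E0.8357
G1 X0.00 Y4.00 E1.5715
G1 X0.00 Y0.00 E1.6713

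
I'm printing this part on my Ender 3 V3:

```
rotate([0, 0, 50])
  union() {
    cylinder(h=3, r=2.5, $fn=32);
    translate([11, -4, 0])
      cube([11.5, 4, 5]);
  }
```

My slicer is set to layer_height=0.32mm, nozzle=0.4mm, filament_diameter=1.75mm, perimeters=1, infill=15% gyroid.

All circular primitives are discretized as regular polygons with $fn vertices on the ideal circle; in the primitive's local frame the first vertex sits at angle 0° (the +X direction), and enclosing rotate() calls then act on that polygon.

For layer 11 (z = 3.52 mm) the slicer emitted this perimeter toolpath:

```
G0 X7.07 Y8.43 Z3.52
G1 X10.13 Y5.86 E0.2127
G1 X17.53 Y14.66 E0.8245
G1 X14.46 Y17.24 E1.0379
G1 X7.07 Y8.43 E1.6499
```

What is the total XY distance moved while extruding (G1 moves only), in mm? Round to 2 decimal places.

31.00 mm

Sum the Euclidean lengths of each G1 segment: total = 31.00 mm.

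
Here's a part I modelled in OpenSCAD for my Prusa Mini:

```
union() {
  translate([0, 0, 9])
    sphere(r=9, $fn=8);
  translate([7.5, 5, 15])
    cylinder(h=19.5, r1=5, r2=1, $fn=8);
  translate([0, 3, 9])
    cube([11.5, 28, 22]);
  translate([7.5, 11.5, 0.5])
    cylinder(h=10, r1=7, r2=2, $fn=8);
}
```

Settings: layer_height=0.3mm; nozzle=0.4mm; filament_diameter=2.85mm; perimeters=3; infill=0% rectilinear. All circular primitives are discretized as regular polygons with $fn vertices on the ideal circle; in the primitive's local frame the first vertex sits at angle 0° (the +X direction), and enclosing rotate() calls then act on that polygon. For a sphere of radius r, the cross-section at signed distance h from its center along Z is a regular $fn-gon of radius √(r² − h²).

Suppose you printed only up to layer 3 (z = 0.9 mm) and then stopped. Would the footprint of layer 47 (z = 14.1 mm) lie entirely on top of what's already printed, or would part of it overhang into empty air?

Compare the two slices. At z = 0.9: the sphere: section is a regular 8-gon, circumradius = √(r²−h²) = √(9²−8.1²) = 3.923 (area = (8/2)·3.923²·sin(360°/8) = 43.53 mm²); the cone at (7.5, 5) does not reach this height (z outside [15, 34.5]); the cube at (0, 3) does not reach this height (z outside [9, 31]); the cone at (7.5, 11.5) (r1=7→r2=2) has section circumradius 6.800 here — a regular 8-gon (area = (8/2)·6.800²·sin(360°/8) = 130.79 mm²); Combining (union): the 2 present regions are separate (no shared area or edge), so areas and boundary lengths simply add and each stays a separate island — area = 174.32 mm². At z = 14.1: the sphere: section is a regular 8-gon, circumradius = √(r²−h²) = √(9²−5.1²) = 7.416 (area = (8/2)·7.416²·sin(360°/8) = 155.54 mm²); the cone at (7.5, 5) does not reach this height (z outside [15, 34.5]); the cube at (0, 3) (footprint 11.5×28) is included at this height (area 322.00 mm²); the cone at (7.5, 11.5) does not reach this height (z outside [0.5, 10.5]); Merging all regions: the regions partially overlap — summed areas 477.54 mm² minus the doubly-counted overlap 18.50 mm² gives 459.03 mm² — area = 459.03 mm². Checking containment: at z = 14.1 the cross-section extends beyond the z = 0.9 cross-section by about 302.34 mm².

part overhangs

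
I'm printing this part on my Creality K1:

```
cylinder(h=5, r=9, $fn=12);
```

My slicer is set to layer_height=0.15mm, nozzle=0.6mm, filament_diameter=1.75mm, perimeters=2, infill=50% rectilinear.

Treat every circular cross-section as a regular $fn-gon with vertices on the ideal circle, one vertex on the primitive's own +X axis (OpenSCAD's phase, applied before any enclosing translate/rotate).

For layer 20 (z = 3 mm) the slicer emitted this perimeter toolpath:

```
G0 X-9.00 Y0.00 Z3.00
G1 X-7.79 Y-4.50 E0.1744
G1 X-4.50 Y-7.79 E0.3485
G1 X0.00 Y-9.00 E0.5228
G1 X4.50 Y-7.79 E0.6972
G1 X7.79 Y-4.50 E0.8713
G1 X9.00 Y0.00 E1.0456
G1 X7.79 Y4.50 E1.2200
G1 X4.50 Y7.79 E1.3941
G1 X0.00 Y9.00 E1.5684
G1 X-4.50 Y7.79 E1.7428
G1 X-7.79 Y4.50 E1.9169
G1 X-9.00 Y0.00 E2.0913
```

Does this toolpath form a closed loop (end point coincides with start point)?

yes

Start point (G0): (-9.00, 0.00). End point (last G1): the path returns to the start — closed.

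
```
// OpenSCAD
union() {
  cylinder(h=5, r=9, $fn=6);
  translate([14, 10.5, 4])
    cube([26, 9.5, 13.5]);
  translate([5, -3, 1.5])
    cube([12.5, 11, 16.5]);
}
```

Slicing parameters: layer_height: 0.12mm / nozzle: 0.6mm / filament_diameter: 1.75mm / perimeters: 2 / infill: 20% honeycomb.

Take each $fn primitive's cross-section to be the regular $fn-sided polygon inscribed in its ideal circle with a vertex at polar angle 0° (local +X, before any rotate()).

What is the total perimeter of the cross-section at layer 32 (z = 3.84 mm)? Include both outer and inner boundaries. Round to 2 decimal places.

77.34 mm

At z = 3.84 mm: the r=9 cylinder gives a regular 6-gon of circumradius 9 (constant along its height) (perimeter = 2·6·9.000·sin(180°/6) = 54.00 mm); the cube at (14, 10.5) does not reach this height (z outside [4, 17.5]); the cube at (5, -3) is present — its section is the full 12.5×11 rectangle (perimeter 47.00 mm); Taking the union: the regions partially overlap (shared area 23.26 mm²), so the edge portions inside another operand are dropped and the merged outline is re-measured after clipping — boundary = 77.34 mm. Overall, the cross-section is a single solid region. Total boundary length (outer) = 77.34 mm.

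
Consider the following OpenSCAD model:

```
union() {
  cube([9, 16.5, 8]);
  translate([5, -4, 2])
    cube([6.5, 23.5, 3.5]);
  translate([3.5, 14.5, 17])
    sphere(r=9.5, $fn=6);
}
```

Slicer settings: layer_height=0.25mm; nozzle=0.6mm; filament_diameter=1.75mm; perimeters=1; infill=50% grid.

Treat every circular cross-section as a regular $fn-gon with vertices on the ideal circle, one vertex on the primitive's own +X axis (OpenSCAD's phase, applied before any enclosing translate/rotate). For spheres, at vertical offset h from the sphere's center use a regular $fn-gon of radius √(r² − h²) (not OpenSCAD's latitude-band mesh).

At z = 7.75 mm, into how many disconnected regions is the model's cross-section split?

At z = 7.75 mm: the 9×16.5 cube contributes its full rectangle; the cube at (5, -4) does not reach this height (z outside [2, 5.5]); the sphere at (3.5, 14.5): section is a regular 6-gon, circumradius = √(r²−h²) = √(9.5²−9.25²) = 2.165; Combining (union): the r=9.5 sphere at (3.5, 14.5) lies entirely inside the 9×16.5 cube, so the union is just the 9×16.5 cube — 1 connected region. The result has 1 disconnected region.

1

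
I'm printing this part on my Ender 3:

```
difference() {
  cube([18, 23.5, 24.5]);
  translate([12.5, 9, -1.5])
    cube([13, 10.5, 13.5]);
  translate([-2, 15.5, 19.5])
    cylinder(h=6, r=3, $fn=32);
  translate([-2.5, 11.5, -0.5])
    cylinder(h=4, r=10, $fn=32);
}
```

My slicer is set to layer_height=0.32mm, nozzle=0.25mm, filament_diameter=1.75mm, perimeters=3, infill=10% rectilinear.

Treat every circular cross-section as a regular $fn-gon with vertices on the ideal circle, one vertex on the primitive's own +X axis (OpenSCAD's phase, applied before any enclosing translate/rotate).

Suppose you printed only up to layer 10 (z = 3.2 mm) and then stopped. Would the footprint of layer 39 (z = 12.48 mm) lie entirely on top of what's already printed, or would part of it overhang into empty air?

Compare the two slices. At z = 3.2: the cube is present — its section is the full 18×23.5 rectangle (area 423.00 mm²); the 13×10.5 cube at (12.5, 9) contributes its full rectangle (area 136.50 mm²); the cylinder at (-2, 15.5) is absent (z outside [19.5, 25.5]); the r=10 cylinder at (-2.5, 11.5) gives a regular 32-gon of circumradius 10 (constant along its height) (area = (32/2)·10.000²·sin(360°/32) = 312.14 mm²); After the difference (first − rest): starting from the 18×23.5 cube (423.00 mm²), the 13×10.5 cube at (12.5, 9) partially overlaps it — only the 57.75 mm² overlap (of its 136.50 mm²) is removed, clipping the outline; the r=10 cylinder at (-2.5, 11.5) partially overlaps it — only the 106.75 mm² overlap (of its 312.14 mm²) is removed, clipping the outline — area = 258.50 mm². At z = 12.48: the cube is present — its section is the full 18×23.5 rectangle (area 423.00 mm²); the cube at (12.5, 9) does not reach this height (z outside [-1.5, 12]); the cylinder at (-2, 15.5) is absent (z outside [19.5, 25.5]); the cylinder at (-2.5, 11.5) is absent (z outside [-0.5, 3.5]); After the difference (first − rest): none of the subtracted shapes is present at this height, so the 18×23.5 cube is unchanged — area = 423.00 mm². Checking containment: at z = 12.48 the cross-section extends beyond the z = 3.2 cross-section by about 164.50 mm².

part overhangs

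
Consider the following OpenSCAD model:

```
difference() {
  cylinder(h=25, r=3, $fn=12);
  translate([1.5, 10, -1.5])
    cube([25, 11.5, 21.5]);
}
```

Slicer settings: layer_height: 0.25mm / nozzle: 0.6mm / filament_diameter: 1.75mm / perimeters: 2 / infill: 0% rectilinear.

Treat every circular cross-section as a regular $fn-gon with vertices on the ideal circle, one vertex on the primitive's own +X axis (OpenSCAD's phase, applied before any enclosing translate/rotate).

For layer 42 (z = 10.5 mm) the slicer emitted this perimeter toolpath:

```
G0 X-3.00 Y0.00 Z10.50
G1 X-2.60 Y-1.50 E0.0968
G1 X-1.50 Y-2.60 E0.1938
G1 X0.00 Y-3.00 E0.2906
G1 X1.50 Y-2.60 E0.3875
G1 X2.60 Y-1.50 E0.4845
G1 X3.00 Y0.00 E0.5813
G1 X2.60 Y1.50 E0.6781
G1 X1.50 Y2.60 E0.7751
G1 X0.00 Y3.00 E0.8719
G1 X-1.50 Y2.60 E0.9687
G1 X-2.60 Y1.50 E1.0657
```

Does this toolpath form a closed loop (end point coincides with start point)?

Start point (G0): (-3.00, 0.00). End point (last G1): the path does not return to the start — open.

no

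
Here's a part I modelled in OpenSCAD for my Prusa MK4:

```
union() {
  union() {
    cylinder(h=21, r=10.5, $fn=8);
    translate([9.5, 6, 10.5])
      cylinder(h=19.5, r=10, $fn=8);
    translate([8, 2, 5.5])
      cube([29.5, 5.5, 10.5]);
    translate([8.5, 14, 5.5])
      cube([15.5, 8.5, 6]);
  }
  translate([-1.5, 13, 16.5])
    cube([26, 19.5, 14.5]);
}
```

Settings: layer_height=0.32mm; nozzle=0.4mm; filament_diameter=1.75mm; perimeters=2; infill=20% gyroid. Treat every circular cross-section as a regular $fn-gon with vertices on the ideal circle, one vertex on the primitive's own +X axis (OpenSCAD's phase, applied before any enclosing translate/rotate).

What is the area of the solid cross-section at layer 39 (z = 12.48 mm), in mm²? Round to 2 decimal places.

606.64 mm²

At z = 12.48 mm: the r=10.5 cylinder contributes a regular 8-gon of circumradius 10.5 (area = (8/2)·10.500²·sin(360°/8) = 311.83 mm²); the cylinder at (9.5, 6): section is a regular 8-gon, circumradius r=10 (area = (8/2)·10.000²·sin(360°/8) = 282.84 mm²); the cube at (8, 2) is present — its section is the full 29.5×5.5 rectangle (area 162.25 mm²); the cube at (8.5, 14) is not intersected at this z (z outside [5.5, 11.5]); Merging all regions: the regions partially overlap — summed areas 756.93 mm² minus the doubly-counted overlap 150.29 mm² gives 606.64 mm² — area = 606.64 mm²; the cube at (-1.5, 13) is not intersected at this z (z outside [16.5, 31]); Combining (union): only that combined region is present, so the union is just that shape — area = 606.64 mm². Overall, the cross-section is a single solid region. Net area = 606.64 mm².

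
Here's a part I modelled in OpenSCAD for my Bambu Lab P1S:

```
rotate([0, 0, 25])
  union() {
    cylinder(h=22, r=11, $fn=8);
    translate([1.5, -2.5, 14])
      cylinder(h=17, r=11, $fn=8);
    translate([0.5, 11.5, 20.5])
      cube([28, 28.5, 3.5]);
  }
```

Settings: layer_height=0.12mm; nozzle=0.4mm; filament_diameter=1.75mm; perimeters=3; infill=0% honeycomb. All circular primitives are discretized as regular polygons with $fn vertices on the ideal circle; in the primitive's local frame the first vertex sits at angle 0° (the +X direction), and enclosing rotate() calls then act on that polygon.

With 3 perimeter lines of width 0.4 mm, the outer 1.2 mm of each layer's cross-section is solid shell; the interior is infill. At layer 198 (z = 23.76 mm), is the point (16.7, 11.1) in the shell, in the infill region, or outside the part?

At z = 23.76 mm: the cylinder is absent (z outside [0, 22]); the r=11 cylinder at (1.5, -2.5) gives a regular 8-gon of circumradius 11 (constant along its height); the cube at (0.5, 11.5) is present — its section is the full 28×28.5 rectangle; Combining (union): the 2 present regions are separate (no shared area or edge), so areas and boundary lengths simply add and each stays a separate island — 2 connected regions; (rotated 25° about Z; rotation is an isometry so areas/perimeters/island counts are preserved). Overall, the cross-section has 2 separate islands. Undo the 25° rotation: the query point maps to (19.826, 3.002) in the un-rotated model frame. The nearest boundary edge runs (28.50, 11.50)→(0.50, 11.50); distance from the point to it = 8.50 mm. The point is not inside any of the regions above, so it lies outside the cross-section (8.50 mm from the nearest boundary).

outside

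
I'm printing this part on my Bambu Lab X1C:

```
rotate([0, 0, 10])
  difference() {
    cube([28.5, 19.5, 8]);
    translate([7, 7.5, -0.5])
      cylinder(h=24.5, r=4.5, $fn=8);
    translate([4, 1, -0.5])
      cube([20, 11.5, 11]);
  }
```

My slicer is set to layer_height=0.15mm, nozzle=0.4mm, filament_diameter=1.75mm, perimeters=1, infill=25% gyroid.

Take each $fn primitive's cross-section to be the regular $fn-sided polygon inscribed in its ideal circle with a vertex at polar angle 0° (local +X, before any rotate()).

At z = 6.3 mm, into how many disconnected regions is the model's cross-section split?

At z = 6.3 mm: the 28.5×19.5 cube contributes its full rectangle; the cylinder at (7, 7.5): section is a regular 8-gon, circumradius r=4.5; the cube at (4, 1) is present — its section is the full 20×11.5 rectangle; Taking the first minus the rest: starting from the 28.5×19.5 cube, the r=4.5 cylinder at (7, 7.5) lies wholly inside it (removes its full 57.28 mm² and its 27.55 mm outline becomes a hole wall); the 20×11.5 cube at (4, 1) partially overlaps it — only the 178.09 mm² overlap (of its 230.00 mm²) is removed, clipping the outline — 1 connected region with 1 hole; (rotated 10° about Z; rotation is an isometry so areas/perimeters/island counts are preserved). The result has 1 disconnected region.

1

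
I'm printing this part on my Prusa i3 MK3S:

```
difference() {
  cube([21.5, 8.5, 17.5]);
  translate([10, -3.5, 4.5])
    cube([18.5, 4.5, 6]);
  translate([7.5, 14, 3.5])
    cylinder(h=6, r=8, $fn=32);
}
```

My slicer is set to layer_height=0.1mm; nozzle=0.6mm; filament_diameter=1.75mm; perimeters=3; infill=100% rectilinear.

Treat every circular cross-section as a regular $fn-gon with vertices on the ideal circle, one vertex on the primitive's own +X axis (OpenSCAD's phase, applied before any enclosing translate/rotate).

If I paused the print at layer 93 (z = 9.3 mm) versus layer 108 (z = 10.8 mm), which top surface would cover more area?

layer 108 (z = 10.8 mm)

Layer 93 (z = 9.3): the cube is present — its section is the full 21.5×8.5 rectangle (area 182.75 mm²); the cube at (10, -3.5) is present — its section is the full 18.5×4.5 rectangle (area 83.25 mm²); the r=8 cylinder at (7.5, 14) gives a regular 32-gon of circumradius 8 (constant along its height) (area = (32/2)·8.000²·sin(360°/32) = 199.77 mm²); After the difference (first − rest): starting from the 21.5×8.5 cube (182.75 mm²), the 18.5×4.5 cube at (10, -3.5) partially overlaps it — only the 11.50 mm² overlap (of its 83.25 mm²) is removed, clipping the outline; the r=8 cylinder at (7.5, 14) partially overlaps it — only the 19.74 mm² overlap (of its 199.77 mm²) is removed, clipping the outline — area = 151.51 mm². So its area = 151.51 mm². Layer 108 (z = 10.8): the cube is present — its section is the full 21.5×8.5 rectangle (area 182.75 mm²); the cube at (10, -3.5) is not intersected at this z (z outside [4.5, 10.5]); the cylinder at (7.5, 14) does not reach this height (z outside [3.5, 9.5]); Subtracting the remaining from the first: none of the subtracted shapes is present at this height, so the 21.5×8.5 cube is unchanged — area = 182.75 mm². So its area = 182.75 mm². Layer 108 is larger (182.75 vs 151.51 mm²).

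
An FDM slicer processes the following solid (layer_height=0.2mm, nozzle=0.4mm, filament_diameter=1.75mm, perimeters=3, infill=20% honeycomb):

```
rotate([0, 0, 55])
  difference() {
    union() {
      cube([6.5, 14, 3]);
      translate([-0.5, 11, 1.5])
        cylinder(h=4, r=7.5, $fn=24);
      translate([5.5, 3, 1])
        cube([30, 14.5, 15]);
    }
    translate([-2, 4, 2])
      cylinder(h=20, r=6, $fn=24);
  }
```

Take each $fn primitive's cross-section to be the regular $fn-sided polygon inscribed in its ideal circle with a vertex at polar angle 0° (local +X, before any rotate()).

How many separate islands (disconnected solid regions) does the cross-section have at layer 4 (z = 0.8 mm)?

1

At z = 0.8 mm: the cube (footprint 6.5×14) is included at this height; the cylinder at (-0.5, 11) is absent (z outside [1.5, 5.5]); the cube at (5.5, 3) is absent (z outside [1, 16]); Combining (union): only the 6.5×14 cube is present, so the union is just that shape — 1 connected region; the cylinder at (-2, 4) does not reach this height (z outside [2, 22]); Subtracting the remaining from the first: none of the subtracted shapes is present at this height, so that combined region is unchanged — 1 connected region; (whole slice rotated 55° about Z — lengths, areas and connectivity unchanged). Overall, the cross-section is a single solid region. Island count = 1.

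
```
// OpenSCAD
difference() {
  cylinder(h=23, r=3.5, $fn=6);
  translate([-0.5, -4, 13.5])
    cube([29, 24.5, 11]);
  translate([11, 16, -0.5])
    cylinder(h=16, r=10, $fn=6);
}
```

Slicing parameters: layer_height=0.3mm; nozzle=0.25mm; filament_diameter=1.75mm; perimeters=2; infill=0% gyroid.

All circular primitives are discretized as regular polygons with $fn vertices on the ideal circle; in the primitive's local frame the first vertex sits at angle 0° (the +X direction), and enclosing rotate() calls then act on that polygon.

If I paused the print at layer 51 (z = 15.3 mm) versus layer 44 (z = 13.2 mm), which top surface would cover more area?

layer 44 (z = 13.2 mm)

Layer 51 (z = 15.3): the cylinder: section is a regular 6-gon, circumradius r=3.5 (area = (6/2)·3.500²·sin(360°/6) = 31.83 mm²); the cube at (-0.5, -4) (footprint 29×24.5) is included at this height (area 710.50 mm²); the cylinder at (11, 16): section is a regular 6-gon, circumradius r=10 (area = (6/2)·10.000²·sin(360°/6) = 259.81 mm²); Subtracting the remaining from the first: starting from the r=3.5 cylinder (31.83 mm²), the 29×24.5 cube at (-0.5, -4) partially overlaps it — only the 18.94 mm² overlap (of its 710.50 mm²) is removed, clipping the outline; the r=10 cylinder at (11, 16) misses the remaining region (no effect) — area = 12.88 mm². So its area = 12.88 mm². Layer 44 (z = 13.2): the r=3.5 cylinder contributes a regular 6-gon of circumradius 3.5 (area = (6/2)·3.500²·sin(360°/6) = 31.83 mm²); the cube at (-0.5, -4) is not intersected at this z (z outside [13.5, 24.5]); the r=10 cylinder at (11, 16) gives a regular 6-gon of circumradius 10 (constant along its height) (area = (6/2)·10.000²·sin(360°/6) = 259.81 mm²); After the difference (first − rest): starting from the r=3.5 cylinder (31.83 mm²), the r=10 cylinder at (11, 16) misses the remaining region (no effect) — area = 31.83 mm². So its area = 31.83 mm². Layer 44 is larger (31.83 vs 12.88 mm²).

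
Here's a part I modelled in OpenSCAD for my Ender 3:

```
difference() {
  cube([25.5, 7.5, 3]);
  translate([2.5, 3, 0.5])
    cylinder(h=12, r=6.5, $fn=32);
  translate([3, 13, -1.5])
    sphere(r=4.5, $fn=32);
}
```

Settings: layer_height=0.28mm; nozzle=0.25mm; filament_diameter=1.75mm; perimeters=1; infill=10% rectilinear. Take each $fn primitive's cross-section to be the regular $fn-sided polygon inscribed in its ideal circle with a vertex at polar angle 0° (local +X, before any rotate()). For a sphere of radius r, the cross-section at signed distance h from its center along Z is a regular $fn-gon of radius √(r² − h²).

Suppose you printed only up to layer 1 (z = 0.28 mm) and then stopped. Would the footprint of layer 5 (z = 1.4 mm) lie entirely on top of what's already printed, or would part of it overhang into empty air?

Compare the two slices. At z = 0.28: the cube is present — its section is the full 25.5×7.5 rectangle (area 191.25 mm²); the cylinder at (2.5, 3) does not reach this height (z outside [0.5, 12.5]); the r=4.5 sphere at (3, 13) contributes a regular 32-gon of circumradius √(4.5²−1.78²) = 4.133 (area = (32/2)·4.133²·sin(360°/32) = 53.32 mm²); After the difference (first − rest): starting from the 25.5×7.5 cube (191.25 mm²), the r=4.5 sphere at (3, 13) misses the remaining region (no effect) — area = 191.25 mm². At z = 1.4: the cube is present — its section is the full 25.5×7.5 rectangle (area 191.25 mm²); the r=6.5 cylinder at (2.5, 3) gives a regular 32-gon of circumradius 6.5 (constant along its height) (area = (32/2)·6.500²·sin(360°/32) = 131.88 mm²); the sphere at (3, 13): section is a regular 32-gon, circumradius = √(r²−h²) = √(4.5²−2.9²) = 3.441 (area = (32/2)·3.441²·sin(360°/32) = 36.96 mm²); After the difference (first − rest): starting from the 25.5×7.5 cube (191.25 mm²), the r=6.5 cylinder at (2.5, 3) partially overlaps it — only the 64.07 mm² overlap (of its 131.88 mm²) is removed, clipping the outline; the r=4.5 sphere at (3, 13) misses the remaining region (no effect) — area = 127.18 mm². Checking containment: the cross-section at z = 1.4 is a subset of the cross-section at z = 0.28.

entirely on top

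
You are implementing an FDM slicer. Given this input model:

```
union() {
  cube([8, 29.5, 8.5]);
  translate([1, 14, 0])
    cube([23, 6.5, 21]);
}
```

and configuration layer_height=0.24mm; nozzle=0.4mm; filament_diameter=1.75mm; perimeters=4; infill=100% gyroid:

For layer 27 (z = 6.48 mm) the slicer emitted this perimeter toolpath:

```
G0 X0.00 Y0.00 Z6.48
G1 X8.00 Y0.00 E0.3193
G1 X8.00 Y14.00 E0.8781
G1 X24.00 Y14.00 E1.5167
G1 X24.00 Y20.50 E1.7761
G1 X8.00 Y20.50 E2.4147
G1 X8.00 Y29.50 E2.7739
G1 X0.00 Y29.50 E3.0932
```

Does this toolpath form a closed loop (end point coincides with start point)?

Start point (G0): (0.00, 0.00). End point (last G1): the path does not return to the start — open.

no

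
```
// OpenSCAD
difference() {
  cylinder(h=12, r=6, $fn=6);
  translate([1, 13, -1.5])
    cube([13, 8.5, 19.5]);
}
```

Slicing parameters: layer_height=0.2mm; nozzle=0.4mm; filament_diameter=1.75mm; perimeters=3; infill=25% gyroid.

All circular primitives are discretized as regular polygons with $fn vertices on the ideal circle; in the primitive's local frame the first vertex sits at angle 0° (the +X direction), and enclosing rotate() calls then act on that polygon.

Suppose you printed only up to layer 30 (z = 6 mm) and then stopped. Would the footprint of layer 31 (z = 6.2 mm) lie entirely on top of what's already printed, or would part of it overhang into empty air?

entirely on top

Compare the two slices. At z = 6: the cylinder: section is a regular 6-gon, circumradius r=6 (area = (6/2)·6.000²·sin(360°/6) = 93.53 mm²); the cube at (1, 13) is present — its section is the full 13×8.5 rectangle (area 110.50 mm²); Taking the first minus the rest: starting from the r=6 cylinder (93.53 mm²), the 13×8.5 cube at (1, 13) misses the remaining region (no effect) — area = 93.53 mm². At z = 6.2: the r=6 cylinder contributes a regular 6-gon of circumradius 6 (area = (6/2)·6.000²·sin(360°/6) = 93.53 mm²); the cube at (1, 13) is present — its section is the full 13×8.5 rectangle (area 110.50 mm²); After the difference (first − rest): starting from the r=6 cylinder (93.53 mm²), the 13×8.5 cube at (1, 13) misses the remaining region (no effect) — area = 93.53 mm². Checking containment: the cross-section at z = 6.2 is a subset of the cross-section at z = 6.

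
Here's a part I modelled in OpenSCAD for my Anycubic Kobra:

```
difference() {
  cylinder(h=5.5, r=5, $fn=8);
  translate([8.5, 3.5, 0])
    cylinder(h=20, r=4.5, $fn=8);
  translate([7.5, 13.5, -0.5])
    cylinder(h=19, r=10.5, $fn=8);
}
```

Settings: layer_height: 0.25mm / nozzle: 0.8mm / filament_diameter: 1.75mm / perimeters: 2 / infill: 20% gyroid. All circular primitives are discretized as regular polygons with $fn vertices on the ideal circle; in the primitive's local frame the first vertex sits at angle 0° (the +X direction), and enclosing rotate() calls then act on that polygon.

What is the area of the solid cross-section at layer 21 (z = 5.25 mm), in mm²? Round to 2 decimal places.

At z = 5.25 mm: the cylinder: section is a regular 8-gon, circumradius r=5 (area = (8/2)·5.000²·sin(360°/8) = 70.71 mm²); the r=4.5 cylinder at (8.5, 3.5) contributes a regular 8-gon of circumradius 4.5 (area = (8/2)·4.500²·sin(360°/8) = 57.28 mm²); the r=10.5 cylinder at (7.5, 13.5) contributes a regular 8-gon of circumradius 10.5 (area = (8/2)·10.500²·sin(360°/8) = 311.83 mm²); After the difference (first − rest): starting from the r=5 cylinder (70.71 mm²), the r=4.5 cylinder at (8.5, 3.5) misses the remaining region (no effect); the r=10.5 cylinder at (7.5, 13.5) misses the remaining region (no effect) — area = 70.71 mm². Overall, the cross-section is a single solid region. Net area = 70.71 mm².

70.71 mm²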